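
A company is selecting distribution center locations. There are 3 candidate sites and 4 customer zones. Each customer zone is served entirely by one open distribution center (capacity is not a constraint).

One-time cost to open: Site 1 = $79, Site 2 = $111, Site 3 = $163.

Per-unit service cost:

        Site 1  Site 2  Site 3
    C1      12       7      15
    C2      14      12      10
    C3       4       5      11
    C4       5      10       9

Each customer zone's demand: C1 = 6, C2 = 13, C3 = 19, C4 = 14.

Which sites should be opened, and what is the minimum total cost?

For any fixed open set, each customer zone goes to its cheapest open site; total = fixed + service.
{Site 1}: C1→Site 1 12·6=72, C2→Site 1 14·13=182, C3→Site 1 4·19=76, C4→Site 1 5·14=70. Service 400; fixed 79; total 479.
{Site 1, Site 2}: C1→Site 2 7·6=42, C2→Site 2 12·13=156, C3→Site 1 4·19=76, C4→Site 1 5·14=70. Service 344; fixed 190; total 534.
{Site 2}: service 433 + fixed 111 = 544
{Site 1, Site 2, Site 3}: C1→Site 2 7·6=42, C2→Site 3 10·13=130, C3→Site 1 4·19=76, C4→Site 1 5·14=70. Service 318; fixed 353; total 671.
No other subset beats 479.

Open Site 1 only; minimum total cost 479.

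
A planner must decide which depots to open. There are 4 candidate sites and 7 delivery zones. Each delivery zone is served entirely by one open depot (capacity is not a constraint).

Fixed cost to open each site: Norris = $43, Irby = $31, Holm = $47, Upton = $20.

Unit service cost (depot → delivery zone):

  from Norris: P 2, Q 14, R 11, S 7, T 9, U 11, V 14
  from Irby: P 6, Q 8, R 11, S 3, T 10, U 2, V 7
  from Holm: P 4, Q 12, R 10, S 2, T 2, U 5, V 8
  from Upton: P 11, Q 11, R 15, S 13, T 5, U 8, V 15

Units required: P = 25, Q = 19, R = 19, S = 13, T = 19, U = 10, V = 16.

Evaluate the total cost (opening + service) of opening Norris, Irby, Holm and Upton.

Total cost: 729

Each delivery zone is assigned to its cheapest site among the open ones.
{Norris, Irby, Holm, Upton}: P→Norris 2·25=50, Q→Irby 8·19=152, R→Holm 10·19=190, S→Holm 2·13=26, T→Holm 2·19=38, U→Irby 2·10=20, V→Irby 7·16=112. Service 588; fixed 141; total 729.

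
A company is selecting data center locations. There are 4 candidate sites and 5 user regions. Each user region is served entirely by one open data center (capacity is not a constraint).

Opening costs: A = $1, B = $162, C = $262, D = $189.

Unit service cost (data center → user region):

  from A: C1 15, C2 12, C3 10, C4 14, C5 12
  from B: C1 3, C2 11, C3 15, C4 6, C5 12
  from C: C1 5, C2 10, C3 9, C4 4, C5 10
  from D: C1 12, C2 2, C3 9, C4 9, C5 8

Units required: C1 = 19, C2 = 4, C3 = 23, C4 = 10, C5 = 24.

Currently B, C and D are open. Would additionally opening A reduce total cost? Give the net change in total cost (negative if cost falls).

No — net change +1 (cost rises by 1).

Current service cost with {B, C, D}: 504.
Adding A: each user region re-picks its cheapest; new service cost 504, saving 0.
Extra fixed cost: 1. Net change = 1 − 0 = 1.
(Totals: 1117 → 1118.)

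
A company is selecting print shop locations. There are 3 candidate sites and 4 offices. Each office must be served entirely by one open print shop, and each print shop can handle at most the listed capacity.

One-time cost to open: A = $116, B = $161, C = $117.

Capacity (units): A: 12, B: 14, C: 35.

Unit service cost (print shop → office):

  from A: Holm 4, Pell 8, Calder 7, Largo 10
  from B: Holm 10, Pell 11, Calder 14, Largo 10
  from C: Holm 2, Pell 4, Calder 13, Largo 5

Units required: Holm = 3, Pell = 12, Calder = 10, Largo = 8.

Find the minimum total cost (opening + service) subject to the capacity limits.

Open {C}: Holm→C 2·3=6, Pell→C 4·12=48, Calder→C 13·10=130, Largo→C 5·8=40.
Loads: C carries 33/35. Service 224; fixed 117; total 341.
Next best feasible plan costs 397.

Minimum total cost: 341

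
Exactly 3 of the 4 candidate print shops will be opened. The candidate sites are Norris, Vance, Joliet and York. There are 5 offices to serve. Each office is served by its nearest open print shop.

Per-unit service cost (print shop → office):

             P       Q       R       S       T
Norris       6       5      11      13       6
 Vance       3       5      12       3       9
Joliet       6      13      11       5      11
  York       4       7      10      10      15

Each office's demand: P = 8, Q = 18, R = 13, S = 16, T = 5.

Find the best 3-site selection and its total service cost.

Choose Norris, Vance and York; total service cost 322.

With exactly 3 open, each office uses its cheapest among the chosen.
{Norris, Vance, York}: P→Vance 3·8=24, Q→Norris 5·18=90, R→York 10·13=130, S→Vance 3·16=48, T→Norris 6·5=30. Service cost 322.
{Norris, Vance, Joliet}: service cost 335
{Vance, Joliet, York}: service cost 337
Among all 4 size-3 choices, {Norris, Vance, York} is lowest.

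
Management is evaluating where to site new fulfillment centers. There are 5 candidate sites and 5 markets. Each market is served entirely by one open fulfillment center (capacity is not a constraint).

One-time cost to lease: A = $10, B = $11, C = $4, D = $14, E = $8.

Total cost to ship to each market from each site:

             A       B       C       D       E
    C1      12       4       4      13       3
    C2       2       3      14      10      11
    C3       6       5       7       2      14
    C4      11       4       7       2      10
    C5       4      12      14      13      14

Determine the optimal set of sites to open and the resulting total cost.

For any fixed open set, each market goes to its cheapest open site; total = fixed + service.
{A, C}: C1→C 4, C2→A 2, C3→A 6, C4→C 7, C5→A 4. Service 23; fixed 14; total 37.
{B}: service 28 + fixed 11 = 39
{A, B}: service 19 + fixed 21 = 40
{A, B, C, D, E}: C1→E 3, C2→A 2, C3→D 2, C4→D 2, C5→A 4. Service 13; fixed 47; total 60.
No other subset beats 37.

Open A and C; minimum total cost 37.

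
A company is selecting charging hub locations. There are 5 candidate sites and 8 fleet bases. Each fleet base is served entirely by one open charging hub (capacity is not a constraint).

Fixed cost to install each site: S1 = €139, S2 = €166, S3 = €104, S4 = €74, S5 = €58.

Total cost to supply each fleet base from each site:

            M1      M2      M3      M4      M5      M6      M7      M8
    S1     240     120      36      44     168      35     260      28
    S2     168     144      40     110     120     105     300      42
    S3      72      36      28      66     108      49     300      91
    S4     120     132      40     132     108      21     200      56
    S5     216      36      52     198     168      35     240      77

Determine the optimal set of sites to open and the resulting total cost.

For any fixed open set, each fleet base goes to its cheapest open site; total = fixed + service.
{S3, S4}: M1→S3 72, M2→S3 36, M3→S3 28, M4→S3 66, M5→S3 108, M6→S4 21, M7→S4 200, M8→S4 56. Service 587; fixed 178; total 765.
{S3, S4, S5}: service 587 + fixed 236 = 823
{S3, S5}: service 662 + fixed 162 = 824
{S1, S2, S3, S4, S5}: service 537 + fixed 541 = 1078
No other subset beats 765.

Open S3 and S4; minimum total cost 765.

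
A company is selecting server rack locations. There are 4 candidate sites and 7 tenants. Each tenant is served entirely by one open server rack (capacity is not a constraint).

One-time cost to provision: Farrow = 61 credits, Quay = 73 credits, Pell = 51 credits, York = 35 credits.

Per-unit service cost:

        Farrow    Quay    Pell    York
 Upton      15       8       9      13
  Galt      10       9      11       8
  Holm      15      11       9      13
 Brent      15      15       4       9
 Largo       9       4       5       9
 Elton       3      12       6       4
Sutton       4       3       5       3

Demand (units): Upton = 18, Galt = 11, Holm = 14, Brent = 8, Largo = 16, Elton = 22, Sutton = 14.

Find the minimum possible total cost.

Minimum total cost: 704

For any fixed open set, each tenant goes to its cheapest open site; total = fixed + service.
{Pell, York}: Upton→Pell 9·18=162, Galt→York 8·11=88, Holm→Pell 9·14=126, Brent→Pell 4·8=32, Largo→Pell 5·16=80, Elton→York 4·22=88, Sutton→York 3·14=42. Service 618; fixed 86; total 704.
{Farrow, Pell, York}: Upton→Pell 9·18=162, Galt→York 8·11=88, Holm→Pell 9·14=126, Brent→Pell 4·8=32, Largo→Pell 5·16=80, Elton→Farrow 3·22=66, Sutton→York 3·14=42. Service 596; fixed 147; total 743.
{Quay, Pell, York}: Upton→Quay 8·18=144, Galt→York 8·11=88, Holm→Pell 9·14=126, Brent→Pell 4·8=32, Largo→Quay 4·16=64, Elton→York 4·22=88, Sutton→Quay 3·14=42. Service 584; fixed 159; total 743.
{Farrow, Quay, Pell, York}: service 562 + fixed 220 = 782
No other subset beats 704.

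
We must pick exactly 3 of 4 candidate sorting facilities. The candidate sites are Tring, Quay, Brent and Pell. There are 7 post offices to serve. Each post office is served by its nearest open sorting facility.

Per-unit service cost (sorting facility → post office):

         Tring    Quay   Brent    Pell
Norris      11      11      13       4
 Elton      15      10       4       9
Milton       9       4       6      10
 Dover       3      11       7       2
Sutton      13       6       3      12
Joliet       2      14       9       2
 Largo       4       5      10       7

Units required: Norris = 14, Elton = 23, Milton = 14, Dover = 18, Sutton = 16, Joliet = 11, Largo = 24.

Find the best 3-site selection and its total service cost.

With exactly 3 open, each post office uses its cheapest among the chosen.
{Quay, Brent, Pell}: Norris→Pell 4·14=56, Elton→Brent 4·23=92, Milton→Quay 4·14=56, Dover→Pell 2·18=36, Sutton→Brent 3·16=48, Joliet→Pell 2·11=22, Largo→Quay 5·24=120. Service cost 430.
{Tring, Brent, Pell}: service cost 434
{Tring, Quay, Brent}: service cost 522
Among all 4 size-3 choices, {Quay, Brent, Pell} is lowest.

Choose Quay, Brent and Pell; total service cost 430.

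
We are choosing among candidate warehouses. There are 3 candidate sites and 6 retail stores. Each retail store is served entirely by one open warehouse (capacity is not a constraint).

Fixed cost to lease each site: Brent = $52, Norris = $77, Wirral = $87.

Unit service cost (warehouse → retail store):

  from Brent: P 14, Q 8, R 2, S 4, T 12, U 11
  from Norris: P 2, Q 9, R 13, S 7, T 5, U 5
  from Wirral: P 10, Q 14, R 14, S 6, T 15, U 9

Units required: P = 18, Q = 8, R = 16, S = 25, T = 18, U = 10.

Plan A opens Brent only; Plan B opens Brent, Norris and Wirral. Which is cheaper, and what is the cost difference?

Plan B is cheaper by 238.

Plan A: {Brent}: P→Brent 14·18=252, Q→Brent 8·8=64, R→Brent 2·16=32, S→Brent 4·25=100, T→Brent 12·18=216, U→Brent 11·10=110. Service 774; fixed 52; total 826.
Plan B: {Brent, Norris, Wirral}: P→Norris 2·18=36, Q→Brent 8·8=64, R→Brent 2·16=32, S→Brent 4·25=100, T→Norris 5·18=90, U→Norris 5·10=50. Service 372; fixed 216; total 588.
Difference: |826 − 588| = 238.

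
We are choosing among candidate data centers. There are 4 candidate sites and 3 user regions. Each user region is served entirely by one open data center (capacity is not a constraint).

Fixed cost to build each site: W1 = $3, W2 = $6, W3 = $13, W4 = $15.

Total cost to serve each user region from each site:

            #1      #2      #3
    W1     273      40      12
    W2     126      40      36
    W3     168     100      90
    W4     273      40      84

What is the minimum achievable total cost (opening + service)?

Minimum total cost: 187

For any fixed open set, each user region goes to its cheapest open site; total = fixed + service.
{W1, W2}: #1→W2 126, #2→W1 40, #3→W1 12. Service 178; fixed 9; total 187.
{W1, W2, W3}: service 178 + fixed 22 = 200
{W1, W2, W4}: service 178 + fixed 24 = 202
{W1, W2, W3, W4}: service 178 + fixed 37 = 215
No other subset beats 187.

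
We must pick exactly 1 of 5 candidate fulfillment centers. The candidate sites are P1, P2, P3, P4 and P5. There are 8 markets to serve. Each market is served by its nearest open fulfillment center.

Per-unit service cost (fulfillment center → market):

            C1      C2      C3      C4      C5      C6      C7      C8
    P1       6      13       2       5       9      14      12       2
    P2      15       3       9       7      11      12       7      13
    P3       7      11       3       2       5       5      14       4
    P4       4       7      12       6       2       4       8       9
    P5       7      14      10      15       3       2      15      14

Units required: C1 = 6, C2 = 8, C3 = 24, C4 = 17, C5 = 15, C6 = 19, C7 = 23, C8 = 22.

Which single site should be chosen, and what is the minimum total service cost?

With exactly 1 open, each market uses its cheapest among the chosen.
{P3}: C1→P3 7·6=42, C2→P3 11·8=88, C3→P3 3·24=72, C4→P3 2·17=34, C5→P3 5·15=75, C6→P3 5·19=95, C7→P3 14·23=322, C8→P3 4·22=88. Service cost 816.
{P4}: service cost 958
{P1}: service cost 994
Among all 5 size-1 choices, {P3} is lowest.

Choose P3 only; total service cost 816.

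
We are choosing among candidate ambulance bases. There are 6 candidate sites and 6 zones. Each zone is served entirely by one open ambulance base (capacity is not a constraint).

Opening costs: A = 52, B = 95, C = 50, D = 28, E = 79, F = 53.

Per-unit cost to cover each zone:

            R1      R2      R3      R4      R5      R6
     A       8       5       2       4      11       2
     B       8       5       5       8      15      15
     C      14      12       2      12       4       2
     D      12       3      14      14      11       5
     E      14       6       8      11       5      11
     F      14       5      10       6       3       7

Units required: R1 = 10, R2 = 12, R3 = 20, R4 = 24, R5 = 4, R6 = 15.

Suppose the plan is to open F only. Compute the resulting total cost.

Total cost: 714

Each zone is assigned to its cheapest site among the open ones.
{F}: R1→F 14·10=140, R2→F 5·12=60, R3→F 10·20=200, R4→F 6·24=144, R5→F 3·4=12, R6→F 7·15=105. Service 661; fixed 53; total 714.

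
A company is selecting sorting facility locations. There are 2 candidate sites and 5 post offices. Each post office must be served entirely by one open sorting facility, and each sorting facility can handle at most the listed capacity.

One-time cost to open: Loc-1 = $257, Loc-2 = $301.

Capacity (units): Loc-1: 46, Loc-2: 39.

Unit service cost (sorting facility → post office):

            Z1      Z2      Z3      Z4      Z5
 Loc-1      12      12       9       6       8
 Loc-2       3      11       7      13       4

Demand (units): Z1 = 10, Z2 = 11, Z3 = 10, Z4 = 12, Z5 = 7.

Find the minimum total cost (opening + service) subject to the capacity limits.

Minimum total cost: 879

Open {Loc-1, Loc-2}: Z1→Loc-2 3·10=30, Z2→Loc-2 11·11=121, Z3→Loc-2 7·10=70, Z4→Loc-1 6·12=72, Z5→Loc-2 4·7=28.
Loads: Loc-1 carries 12/46, Loc-2 carries 38/39. Service 321; fixed 558; total 879.
Next best feasible plan costs 890.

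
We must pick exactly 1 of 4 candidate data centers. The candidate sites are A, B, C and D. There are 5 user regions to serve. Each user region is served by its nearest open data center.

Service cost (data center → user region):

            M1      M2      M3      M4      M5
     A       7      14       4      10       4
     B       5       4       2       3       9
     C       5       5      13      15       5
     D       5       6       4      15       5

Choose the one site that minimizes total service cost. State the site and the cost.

With exactly 1 open, each user region uses its cheapest among the chosen.
{B}: M1→B 5, M2→B 4, M3→B 2, M4→B 3, M5→B 9. Service cost 23.
{D}: service cost 35
{A}: service cost 39
Among all 4 size-1 choices, {B} is lowest.

Choose B only; total service cost 23.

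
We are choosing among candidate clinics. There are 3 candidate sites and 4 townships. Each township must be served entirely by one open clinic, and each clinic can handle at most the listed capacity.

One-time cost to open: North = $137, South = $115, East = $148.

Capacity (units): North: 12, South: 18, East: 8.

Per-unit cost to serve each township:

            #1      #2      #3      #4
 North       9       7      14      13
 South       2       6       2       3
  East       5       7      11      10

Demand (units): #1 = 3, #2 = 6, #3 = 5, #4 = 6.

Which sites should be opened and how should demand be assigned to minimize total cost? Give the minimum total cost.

Minimum total cost: 328

Open {North, South}: #1→South 2·3=6, #2→North 7·6=42, #3→South 2·5=10, #4→South 3·6=18.
Loads: North carries 6/12, South carries 14/18. Service 76; fixed 252; total 328.
Next best feasible plan costs 339.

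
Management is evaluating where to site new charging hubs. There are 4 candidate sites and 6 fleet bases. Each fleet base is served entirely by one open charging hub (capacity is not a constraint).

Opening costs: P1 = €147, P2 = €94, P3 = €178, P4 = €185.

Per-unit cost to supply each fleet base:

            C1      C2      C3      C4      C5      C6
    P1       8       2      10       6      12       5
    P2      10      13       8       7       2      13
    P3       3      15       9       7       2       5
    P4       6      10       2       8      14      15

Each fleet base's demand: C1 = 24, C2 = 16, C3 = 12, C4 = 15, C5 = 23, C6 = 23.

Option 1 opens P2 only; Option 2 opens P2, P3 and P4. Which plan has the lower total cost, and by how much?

Option 2 is cheaper by 109.

Option 1: {P2}: C1→P2 10·24=240, C2→P2 13·16=208, C3→P2 8·12=96, C4→P2 7·15=105, C5→P2 2·23=46, C6→P2 13·23=299. Service 994; fixed 94; total 1088.
Option 2: {P2, P3, P4}: C1→P3 3·24=72, C2→P4 10·16=160, C3→P4 2·12=24, C4→P2 7·15=105, C5→P2 2·23=46, C6→P3 5·23=115. Service 522; fixed 457; total 979.
Difference: |1088 − 979| = 109.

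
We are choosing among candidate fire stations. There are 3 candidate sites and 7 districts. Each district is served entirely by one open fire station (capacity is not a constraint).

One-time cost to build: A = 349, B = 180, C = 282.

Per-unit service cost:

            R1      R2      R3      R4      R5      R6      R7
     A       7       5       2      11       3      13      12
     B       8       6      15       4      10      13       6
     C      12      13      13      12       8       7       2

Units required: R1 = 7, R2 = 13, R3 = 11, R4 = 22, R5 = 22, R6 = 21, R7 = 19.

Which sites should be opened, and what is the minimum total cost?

Open B only; minimum total cost 1174.

For any fixed open set, each district goes to its cheapest open site; total = fixed + service.
{B}: R1→B 8·7=56, R2→B 6·13=78, R3→B 15·11=165, R4→B 4·22=88, R5→B 10·22=220, R6→B 13·21=273, R7→B 6·19=114. Service 994; fixed 180; total 1174.
{B, C}: service 726 + fixed 462 = 1188
{A, B}: R1→A 7·7=49, R2→A 5·13=65, R3→A 2·11=22, R4→B 4·22=88, R5→A 3·22=66, R6→A 13·21=273, R7→B 6·19=114. Service 677; fixed 529; total 1206.
{A, B, C}: service 475 + fixed 811 = 1286
(All 7 nonempty subsets were checked; B only is lowest.)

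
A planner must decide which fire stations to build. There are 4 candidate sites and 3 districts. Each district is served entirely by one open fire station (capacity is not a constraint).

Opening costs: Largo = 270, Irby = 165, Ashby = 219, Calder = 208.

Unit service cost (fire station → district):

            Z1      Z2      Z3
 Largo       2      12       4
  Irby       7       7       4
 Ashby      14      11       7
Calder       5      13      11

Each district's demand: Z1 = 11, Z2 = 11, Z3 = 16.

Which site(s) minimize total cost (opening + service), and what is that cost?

For any fixed open set, each district goes to its cheapest open site; total = fixed + service.
{Irby}: Z1→Irby 7·11=77, Z2→Irby 7·11=77, Z3→Irby 4·16=64. Service 218; fixed 165; total 383.
{Largo}: Z1→Largo 2·11=22, Z2→Largo 12·11=132, Z3→Largo 4·16=64. Service 218; fixed 270; total 488.
{Irby, Calder}: Z1→Calder 5·11=55, Z2→Irby 7·11=77, Z3→Irby 4·16=64. Service 196; fixed 373; total 569.
{Largo, Irby, Ashby, Calder}: Z1→Largo 2·11=22, Z2→Irby 7·11=77, Z3→Largo 4·16=64. Service 163; fixed 862; total 1025.
No other subset beats 383.

Open Irby only; minimum total cost 383.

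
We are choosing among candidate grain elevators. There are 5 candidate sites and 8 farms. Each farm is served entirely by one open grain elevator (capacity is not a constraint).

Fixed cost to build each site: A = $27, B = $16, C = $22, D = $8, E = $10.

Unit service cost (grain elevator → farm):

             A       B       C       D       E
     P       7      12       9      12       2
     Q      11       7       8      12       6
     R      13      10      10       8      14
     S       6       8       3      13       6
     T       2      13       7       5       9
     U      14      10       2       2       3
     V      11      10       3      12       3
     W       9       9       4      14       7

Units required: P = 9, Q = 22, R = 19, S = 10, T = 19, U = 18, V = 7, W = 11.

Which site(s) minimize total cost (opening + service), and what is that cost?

Open A, C, D and E; minimum total cost 538.

For any fixed open set, each farm goes to its cheapest open site; total = fixed + service.
{A, C, D, E}: P→E 2·9=18, Q→E 6·22=132, R→D 8·19=152, S→C 3·10=30, T→A 2·19=38, U→C 2·18=36, V→C 3·7=21, W→C 4·11=44. Service 471; fixed 67; total 538.
{A, B, C, D, E}: P→E 2·9=18, Q→E 6·22=132, R→D 8·19=152, S→C 3·10=30, T→A 2·19=38, U→C 2·18=36, V→C 3·7=21, W→C 4·11=44. Service 471; fixed 83; total 554.
{A, C, E}: service 509 + fixed 59 = 568
{D}: P→D 12·9=108, Q→D 12·22=264, R→D 8·19=152, S→D 13·10=130, T→D 5·19=95, U→D 2·18=36, V→D 12·7=84, W→D 14·11=154. Service 1023; fixed 8; total 1031.
No other subset beats 538.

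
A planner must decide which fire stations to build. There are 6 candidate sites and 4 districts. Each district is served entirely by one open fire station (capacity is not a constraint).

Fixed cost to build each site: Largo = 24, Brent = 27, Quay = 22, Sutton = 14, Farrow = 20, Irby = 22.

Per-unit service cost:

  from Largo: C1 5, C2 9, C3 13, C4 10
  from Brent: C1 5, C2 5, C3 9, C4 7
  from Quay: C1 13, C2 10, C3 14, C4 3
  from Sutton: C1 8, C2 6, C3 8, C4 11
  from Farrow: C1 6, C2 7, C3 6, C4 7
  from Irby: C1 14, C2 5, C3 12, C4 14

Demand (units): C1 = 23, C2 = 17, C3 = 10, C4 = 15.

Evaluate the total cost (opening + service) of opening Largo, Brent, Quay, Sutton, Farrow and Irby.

Total cost: 434

Each district is assigned to its cheapest site among the open ones.
{Largo, Brent, Quay, Sutton, Farrow, Irby}: C1→Largo 5·23=115, C2→Brent 5·17=85, C3→Farrow 6·10=60, C4→Quay 3·15=45. Service 305; fixed 129; total 434.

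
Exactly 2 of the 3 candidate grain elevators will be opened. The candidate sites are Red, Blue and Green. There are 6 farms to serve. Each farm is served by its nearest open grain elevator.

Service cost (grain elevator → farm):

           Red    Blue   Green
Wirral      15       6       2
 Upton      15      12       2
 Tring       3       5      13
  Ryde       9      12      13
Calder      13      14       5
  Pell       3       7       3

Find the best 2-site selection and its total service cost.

With exactly 2 open, each farm uses its cheapest among the chosen.
{Red, Green}: Wirral→Green 2, Upton→Green 2, Tring→Red 3, Ryde→Red 9, Calder→Green 5, Pell→Red 3. Service cost 24.
{Blue, Green}: service cost 29
{Red, Blue}: service cost 46
Among all 3 size-2 choices, {Red, Green} is lowest.

Choose Red and Green; total service cost 24.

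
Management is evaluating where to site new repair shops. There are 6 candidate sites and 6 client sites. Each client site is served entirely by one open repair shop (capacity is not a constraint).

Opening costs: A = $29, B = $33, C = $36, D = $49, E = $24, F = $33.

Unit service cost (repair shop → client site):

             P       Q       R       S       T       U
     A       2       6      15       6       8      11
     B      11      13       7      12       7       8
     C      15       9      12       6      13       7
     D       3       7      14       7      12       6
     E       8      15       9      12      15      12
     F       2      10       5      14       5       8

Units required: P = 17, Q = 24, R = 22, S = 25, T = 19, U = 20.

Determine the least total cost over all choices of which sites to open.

Minimum total cost: 755

For any fixed open set, each client site goes to its cheapest open site; total = fixed + service.
{A, F}: P→A 2·17=34, Q→A 6·24=144, R→F 5·22=110, S→A 6·25=150, T→F 5·19=95, U→F 8·20=160. Service 693; fixed 62; total 755.
{A, D, F}: service 653 + fixed 111 = 764
{A, C, F}: service 673 + fixed 98 = 771
{A, B, C, D, E, F}: P→A 2·17=34, Q→A 6·24=144, R→F 5·22=110, S→A 6·25=150, T→F 5·19=95, U→D 6·20=120. Service 653; fixed 204; total 857.
No other subset beats 755.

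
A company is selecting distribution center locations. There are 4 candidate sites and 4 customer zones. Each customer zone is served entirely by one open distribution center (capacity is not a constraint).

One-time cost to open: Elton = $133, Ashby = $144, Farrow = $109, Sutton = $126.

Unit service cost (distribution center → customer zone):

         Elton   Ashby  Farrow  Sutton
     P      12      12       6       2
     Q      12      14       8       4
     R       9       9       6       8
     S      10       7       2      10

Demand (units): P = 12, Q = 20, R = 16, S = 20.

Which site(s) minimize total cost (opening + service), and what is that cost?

For any fixed open set, each customer zone goes to its cheapest open site; total = fixed + service.
{Farrow, Sutton}: P→Sutton 2·12=24, Q→Sutton 4·20=80, R→Farrow 6·16=96, S→Farrow 2·20=40. Service 240; fixed 235; total 475.
{Farrow}: P→Farrow 6·12=72, Q→Farrow 8·20=160, R→Farrow 6·16=96, S→Farrow 2·20=40. Service 368; fixed 109; total 477.
{Sutton}: service 432 + fixed 126 = 558
{Elton, Ashby, Farrow, Sutton}: service 240 + fixed 512 = 752
No other subset beats 475.

Open Farrow and Sutton; minimum total cost 475.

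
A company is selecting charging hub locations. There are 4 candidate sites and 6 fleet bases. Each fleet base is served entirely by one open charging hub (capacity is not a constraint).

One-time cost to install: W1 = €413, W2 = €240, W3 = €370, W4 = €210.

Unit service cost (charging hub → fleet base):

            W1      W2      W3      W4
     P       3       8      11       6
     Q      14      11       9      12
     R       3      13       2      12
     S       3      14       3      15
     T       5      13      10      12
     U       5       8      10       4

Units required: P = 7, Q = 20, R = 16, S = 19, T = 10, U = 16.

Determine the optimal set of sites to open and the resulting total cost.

For any fixed open set, each fleet base goes to its cheapest open site; total = fixed + service.
{W1}: P→W1 3·7=21, Q→W1 14·20=280, R→W1 3·16=48, S→W1 3·19=57, T→W1 5·10=50, U→W1 5·16=80. Service 536; fixed 413; total 949.
{W3}: P→W3 11·7=77, Q→W3 9·20=180, R→W3 2·16=32, S→W3 3·19=57, T→W3 10·10=100, U→W3 10·16=160. Service 606; fixed 370; total 976.
{W3, W4}: service 475 + fixed 580 = 1055
{W1, W2, W3, W4}: service 404 + fixed 1233 = 1637
(All 15 nonempty subsets were checked; W1 only is lowest.)

Open W1 only; minimum total cost 949.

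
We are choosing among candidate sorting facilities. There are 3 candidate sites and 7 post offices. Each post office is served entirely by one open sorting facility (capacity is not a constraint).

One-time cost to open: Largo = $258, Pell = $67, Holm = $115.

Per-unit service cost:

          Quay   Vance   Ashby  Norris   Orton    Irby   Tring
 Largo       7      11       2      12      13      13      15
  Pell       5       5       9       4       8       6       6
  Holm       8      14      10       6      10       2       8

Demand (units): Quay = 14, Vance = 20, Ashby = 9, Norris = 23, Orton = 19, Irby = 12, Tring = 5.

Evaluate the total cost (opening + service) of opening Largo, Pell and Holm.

Each post office is assigned to its cheapest site among the open ones.
{Largo, Pell, Holm}: Quay→Pell 5·14=70, Vance→Pell 5·20=100, Ashby→Largo 2·9=18, Norris→Pell 4·23=92, Orton→Pell 8·19=152, Irby→Holm 2·12=24, Tring→Pell 6·5=30. Service 486; fixed 440; total 926.

Total cost: 926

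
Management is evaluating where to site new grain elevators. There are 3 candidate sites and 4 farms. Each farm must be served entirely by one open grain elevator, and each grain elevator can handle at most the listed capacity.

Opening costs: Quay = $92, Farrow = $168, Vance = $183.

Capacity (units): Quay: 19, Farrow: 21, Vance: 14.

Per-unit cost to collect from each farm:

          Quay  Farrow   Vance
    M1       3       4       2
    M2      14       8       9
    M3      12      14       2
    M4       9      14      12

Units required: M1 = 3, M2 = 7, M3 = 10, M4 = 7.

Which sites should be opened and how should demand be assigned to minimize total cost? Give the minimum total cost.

Minimum total cost: 462

Open {Quay, Vance}: M1→Vance 2·3=6, M2→Quay 14·7=98, M3→Vance 2·10=20, M4→Quay 9·7=63.
Loads: Quay carries 14/19, Vance carries 13/14. Service 187; fixed 275; total 462.
Next best feasible plan costs 465.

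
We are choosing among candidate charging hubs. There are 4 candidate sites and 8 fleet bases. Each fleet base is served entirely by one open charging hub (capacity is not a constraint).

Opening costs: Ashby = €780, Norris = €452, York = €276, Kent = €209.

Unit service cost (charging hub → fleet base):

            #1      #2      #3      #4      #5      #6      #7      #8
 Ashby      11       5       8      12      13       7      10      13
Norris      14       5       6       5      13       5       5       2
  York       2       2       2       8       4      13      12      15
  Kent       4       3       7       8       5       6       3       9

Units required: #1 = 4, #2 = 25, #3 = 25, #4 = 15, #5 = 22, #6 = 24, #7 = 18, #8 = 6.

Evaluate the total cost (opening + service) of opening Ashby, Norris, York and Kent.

Total cost: 2174

Each fleet base is assigned to its cheapest site among the open ones.
{Ashby, Norris, York, Kent}: #1→York 2·4=8, #2→York 2·25=50, #3→York 2·25=50, #4→Norris 5·15=75, #5→York 4·22=88, #6→Norris 5·24=120, #7→Kent 3·18=54, #8→Norris 2·6=12. Service 457; fixed 1717; total 2174.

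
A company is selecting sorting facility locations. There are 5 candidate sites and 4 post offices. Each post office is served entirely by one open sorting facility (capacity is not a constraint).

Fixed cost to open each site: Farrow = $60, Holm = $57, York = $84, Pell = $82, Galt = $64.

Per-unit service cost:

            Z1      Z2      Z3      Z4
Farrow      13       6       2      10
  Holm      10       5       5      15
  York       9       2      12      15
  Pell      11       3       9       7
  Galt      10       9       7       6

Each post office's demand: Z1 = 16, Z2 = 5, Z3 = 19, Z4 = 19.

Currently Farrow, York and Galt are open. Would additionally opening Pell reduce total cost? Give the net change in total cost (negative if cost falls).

Current service cost with {Farrow, York, Galt}: 306.
Adding Pell: each post office re-picks its cheapest; new service cost 306, saving 0.
Extra fixed cost: 82. Net change = 82 − 0 = 82.
(Totals: 514 → 596.)

No — net change +82 (cost rises by 82).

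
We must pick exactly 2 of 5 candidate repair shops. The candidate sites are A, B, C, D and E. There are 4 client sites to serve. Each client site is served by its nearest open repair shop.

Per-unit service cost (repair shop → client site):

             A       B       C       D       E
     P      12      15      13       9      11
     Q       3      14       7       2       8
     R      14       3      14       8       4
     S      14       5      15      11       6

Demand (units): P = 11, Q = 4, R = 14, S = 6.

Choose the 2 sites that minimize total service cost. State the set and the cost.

Choose B and D; total service cost 179.

With exactly 2 open, each client site uses its cheapest among the chosen.
{B, D}: P→D 9·11=99, Q→D 2·4=8, R→B 3·14=42, S→B 5·6=30. Service cost 179.
{D, E}: service cost 199
{A, B}: service cost 216
Among all 10 size-2 choices, {B, D} is lowest.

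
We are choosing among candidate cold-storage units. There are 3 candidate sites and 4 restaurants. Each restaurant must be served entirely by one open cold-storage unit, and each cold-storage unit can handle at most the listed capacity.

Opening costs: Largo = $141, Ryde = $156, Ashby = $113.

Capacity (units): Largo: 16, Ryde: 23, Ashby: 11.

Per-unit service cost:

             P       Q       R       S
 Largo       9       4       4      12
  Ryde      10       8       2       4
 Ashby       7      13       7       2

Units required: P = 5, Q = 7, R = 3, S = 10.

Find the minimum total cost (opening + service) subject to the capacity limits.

Open {Largo, Ashby}: P→Largo 9·5=45, Q→Largo 4·7=28, R→Largo 4·3=12, S→Ashby 2·10=20.
Loads: Largo carries 15/16, Ashby carries 10/11. Service 105; fixed 254; total 359.
Next best feasible plan costs 401.

Minimum total cost: 359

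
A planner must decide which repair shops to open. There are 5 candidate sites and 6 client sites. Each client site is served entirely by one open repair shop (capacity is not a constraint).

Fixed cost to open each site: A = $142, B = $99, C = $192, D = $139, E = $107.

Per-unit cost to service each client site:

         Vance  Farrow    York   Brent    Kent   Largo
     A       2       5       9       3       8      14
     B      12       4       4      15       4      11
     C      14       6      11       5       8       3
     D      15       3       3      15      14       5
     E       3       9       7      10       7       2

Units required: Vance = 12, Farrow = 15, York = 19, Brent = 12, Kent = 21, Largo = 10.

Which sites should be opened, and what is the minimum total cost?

Open B and E; minimum total cost 602.

For any fixed open set, each client site goes to its cheapest open site; total = fixed + service.
{B, E}: Vance→E 3·12=36, Farrow→B 4·15=60, York→B 4·19=76, Brent→E 10·12=120, Kent→B 4·21=84, Largo→E 2·10=20. Service 396; fixed 206; total 602.
{A, B}: service 390 + fixed 241 = 631
{A, B, E}: service 300 + fixed 348 = 648
{A, B, C, D, E}: service 266 + fixed 679 = 945
No other subset beats 602.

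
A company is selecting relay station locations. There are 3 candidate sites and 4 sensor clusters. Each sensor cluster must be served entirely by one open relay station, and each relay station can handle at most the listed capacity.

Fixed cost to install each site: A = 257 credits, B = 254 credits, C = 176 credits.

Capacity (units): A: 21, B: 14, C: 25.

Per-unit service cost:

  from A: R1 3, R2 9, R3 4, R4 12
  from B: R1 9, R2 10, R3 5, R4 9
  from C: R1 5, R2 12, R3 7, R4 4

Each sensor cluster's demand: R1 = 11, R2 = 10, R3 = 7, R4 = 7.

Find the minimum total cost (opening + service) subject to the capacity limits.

Open {A, C}: R1→A 3·11=33, R2→A 9·10=90, R3→C 7·7=49, R4→C 4·7=28.
Loads: A carries 21/21, C carries 14/25. Service 200; fixed 433; total 633.
Next best feasible plan costs 634.

Minimum total cost: 633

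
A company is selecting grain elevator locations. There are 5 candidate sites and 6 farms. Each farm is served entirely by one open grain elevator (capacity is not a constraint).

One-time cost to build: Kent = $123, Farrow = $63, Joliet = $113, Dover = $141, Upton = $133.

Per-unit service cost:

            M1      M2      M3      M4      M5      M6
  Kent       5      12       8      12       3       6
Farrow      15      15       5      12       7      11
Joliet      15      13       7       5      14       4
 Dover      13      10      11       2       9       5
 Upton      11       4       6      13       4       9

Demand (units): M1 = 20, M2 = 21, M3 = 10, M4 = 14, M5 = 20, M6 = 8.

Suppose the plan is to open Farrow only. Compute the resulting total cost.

Each farm is assigned to its cheapest site among the open ones.
{Farrow}: M1→Farrow 15·20=300, M2→Farrow 15·21=315, M3→Farrow 5·10=50, M4→Farrow 12·14=168, M5→Farrow 7·20=140, M6→Farrow 11·8=88. Service 1061; fixed 63; total 1124.

Total cost: 1124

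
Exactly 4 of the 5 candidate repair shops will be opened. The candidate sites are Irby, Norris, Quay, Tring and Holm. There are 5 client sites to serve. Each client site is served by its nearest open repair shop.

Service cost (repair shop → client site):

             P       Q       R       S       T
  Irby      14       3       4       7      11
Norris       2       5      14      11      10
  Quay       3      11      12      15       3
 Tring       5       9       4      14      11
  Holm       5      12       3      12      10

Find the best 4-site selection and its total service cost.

Choose Irby, Norris, Quay and Holm; total service cost 18.

With exactly 4 open, each client site uses its cheapest among the chosen.
{Irby, Norris, Quay, Holm}: P→Norris 2, Q→Irby 3, R→Holm 3, S→Irby 7, T→Quay 3. Service cost 18.
{Irby, Norris, Quay, Tring}: service cost 19
{Irby, Quay, Tring, Holm}: service cost 19
Among all 5 size-4 choices, {Irby, Norris, Quay, Holm} is lowest.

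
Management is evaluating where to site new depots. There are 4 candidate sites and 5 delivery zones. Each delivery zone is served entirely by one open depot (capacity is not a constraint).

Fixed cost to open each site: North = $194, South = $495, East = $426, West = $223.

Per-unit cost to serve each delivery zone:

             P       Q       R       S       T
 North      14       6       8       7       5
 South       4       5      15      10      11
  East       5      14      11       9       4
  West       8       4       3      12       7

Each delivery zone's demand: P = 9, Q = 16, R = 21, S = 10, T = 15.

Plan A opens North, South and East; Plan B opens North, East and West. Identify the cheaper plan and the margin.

Plan A: {North, South, East}: P→South 4·9=36, Q→South 5·16=80, R→North 8·21=168, S→North 7·10=70, T→East 4·15=60. Service 414; fixed 1115; total 1529.
Plan B: {North, East, West}: P→East 5·9=45, Q→West 4·16=64, R→West 3·21=63, S→North 7·10=70, T→East 4·15=60. Service 302; fixed 843; total 1145.
Difference: |1529 − 1145| = 384.

Plan B is cheaper by 384.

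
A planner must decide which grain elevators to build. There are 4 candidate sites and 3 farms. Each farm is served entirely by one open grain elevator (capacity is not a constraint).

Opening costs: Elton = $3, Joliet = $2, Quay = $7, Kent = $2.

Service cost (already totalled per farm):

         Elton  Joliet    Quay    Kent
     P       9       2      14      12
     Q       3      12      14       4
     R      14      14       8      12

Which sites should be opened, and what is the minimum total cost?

Open Joliet and Kent; minimum total cost 22.

For any fixed open set, each farm goes to its cheapest open site; total = fixed + service.
{Joliet, Kent}: P→Joliet 2, Q→Kent 4, R→Kent 12. Service 18; fixed 4; total 22.
{Elton, Joliet}: P→Joliet 2, Q→Elton 3, R→Elton 14. Service 19; fixed 5; total 24.
{Elton, Joliet, Kent}: service 17 + fixed 7 = 24
{Elton, Joliet, Quay, Kent}: service 13 + fixed 14 = 27
No other subset beats 22.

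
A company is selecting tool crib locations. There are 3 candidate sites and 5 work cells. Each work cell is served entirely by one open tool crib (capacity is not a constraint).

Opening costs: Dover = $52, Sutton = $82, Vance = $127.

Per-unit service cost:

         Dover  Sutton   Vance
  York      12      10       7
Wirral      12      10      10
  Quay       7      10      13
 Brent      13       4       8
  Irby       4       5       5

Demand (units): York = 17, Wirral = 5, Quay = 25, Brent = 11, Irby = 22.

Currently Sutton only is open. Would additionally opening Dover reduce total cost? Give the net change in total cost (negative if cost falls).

Yes — net change −45 (cost falls by 45).

Current service cost with {Sutton}: 624.
Adding Dover: each work cell re-picks its cheapest; new service cost 527, saving 97.
Extra fixed cost: 52. Net change = 52 − 97 = -45.
(Totals: 706 → 661.)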